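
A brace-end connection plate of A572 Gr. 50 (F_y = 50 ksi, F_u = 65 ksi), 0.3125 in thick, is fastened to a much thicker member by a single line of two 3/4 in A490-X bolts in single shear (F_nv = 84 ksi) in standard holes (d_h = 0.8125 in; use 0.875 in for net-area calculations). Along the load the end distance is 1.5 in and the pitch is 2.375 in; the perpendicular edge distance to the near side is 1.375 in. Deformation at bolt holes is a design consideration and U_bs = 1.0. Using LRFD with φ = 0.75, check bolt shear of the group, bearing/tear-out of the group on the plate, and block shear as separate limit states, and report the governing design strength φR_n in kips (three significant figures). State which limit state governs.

37.7 kips (block shear governs)

Bolt shear: A_b = π·0.75²/4 = 0.4418 in²; R_n = 84 × 0.4418 × 2 × 1 = 74.22 kips → 0.75 × 74.22 = 55.7 kips.
Bearing: edge l_c = 1.094, r_n = 26.66 kips; interior l_c = 1.562, r_n = 36.56 kips; R_n = 26.66 + 1·36.56 = 63.22 kips → 47.4 kips.
Block shear: A_gv = 1.211, A_nv = 0.8008, A_nt = 0.293 in²; R_n = min(0.6F_uA_nv, 0.6F_yA_gv) + U_bs·F_u·A_nt = 50.27 kips → 37.7 kips.
Block shear governs: 37.7 kips.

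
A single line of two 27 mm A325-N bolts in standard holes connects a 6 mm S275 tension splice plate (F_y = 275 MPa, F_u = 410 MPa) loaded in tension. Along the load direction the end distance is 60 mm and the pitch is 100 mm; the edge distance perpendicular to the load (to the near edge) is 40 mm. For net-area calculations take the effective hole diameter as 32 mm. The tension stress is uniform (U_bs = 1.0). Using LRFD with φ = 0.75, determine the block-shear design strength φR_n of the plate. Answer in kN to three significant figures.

Shear plane L_v = 60 + 1·100 = 160 mm; A_gv = 160 × 6 = 960 mm².
A_nv = (160 − 1.5·32) × 6 = 672 mm².
A_nt = (40 − 0.5·32) × 6 = 144 mm².
0.6 F_u A_nv = 165.3 kN; 0.6 F_y A_gv = 158.4 kN → shear yielding governs the shear term.
R_n = 158.4 + 1.0 × 410 × 144 / 1000 = 217.4 kN.
Design strength φR_n = 0.75 × 217.4 = 163 kN.

163 kN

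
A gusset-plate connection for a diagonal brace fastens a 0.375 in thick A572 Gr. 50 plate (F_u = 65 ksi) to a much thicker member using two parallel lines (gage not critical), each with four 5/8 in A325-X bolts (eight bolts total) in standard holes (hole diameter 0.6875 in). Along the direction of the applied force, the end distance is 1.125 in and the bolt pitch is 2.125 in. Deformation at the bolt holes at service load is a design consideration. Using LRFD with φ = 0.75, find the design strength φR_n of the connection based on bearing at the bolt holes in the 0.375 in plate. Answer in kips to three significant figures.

Per bolt r_n = 1.2 l_c t F_u ≤ 2.4 d t F_u; upper limit = 2.4 × 0.625 × 0.375 × 65 = 36.56 kips.
Edge bolt: l_c = 1.125 − 0.6875/2 = 0.7812 in → 1.2 × 0.7812 × 0.375 × 65 = 22.85 → r_n = 22.85 kips.
Interior bolts: l_c = 2.125 − 0.6875 = 1.438 in → 1.2 × 1.438 × 0.375 × 65 = 42.05 → r_n = 36.56 kips.
R_n = 2 × 22.85 + 6 × 36.56 = 265.1 kips.
Design strength φR_n = 0.75 × 265.1 = 199 kips.

199 kips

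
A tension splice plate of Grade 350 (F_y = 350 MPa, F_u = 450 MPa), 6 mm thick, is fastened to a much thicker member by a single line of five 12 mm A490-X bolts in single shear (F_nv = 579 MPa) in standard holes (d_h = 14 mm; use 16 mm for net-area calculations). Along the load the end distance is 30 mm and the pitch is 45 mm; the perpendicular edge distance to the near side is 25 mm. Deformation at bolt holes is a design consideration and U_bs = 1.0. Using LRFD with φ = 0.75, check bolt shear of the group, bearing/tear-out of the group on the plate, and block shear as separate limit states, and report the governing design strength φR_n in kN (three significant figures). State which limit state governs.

Bolt shear: A_b = π·12²/4 = 113.1 mm²; R_n = 579 × 113.1 × 5 × 1 / 1000 = 327.4 kN → 0.75 × 327.4 = 246 kN.
Bearing: edge l_c = 23, r_n = 74.52 kN; interior l_c = 31, r_n = 77.76 kN; R_n = 74.52 + 4·77.76 = 385.6 kN → 289 kN.
Block shear: A_gv = 1260, A_nv = 828, A_nt = 102 mm²; R_n = min(0.6F_uA_nv, 0.6F_yA_gv) + U_bs·F_u·A_nt = 269.5 kN → 202 kN.
Block shear governs: 202 kN.

202 kN (block shear governs)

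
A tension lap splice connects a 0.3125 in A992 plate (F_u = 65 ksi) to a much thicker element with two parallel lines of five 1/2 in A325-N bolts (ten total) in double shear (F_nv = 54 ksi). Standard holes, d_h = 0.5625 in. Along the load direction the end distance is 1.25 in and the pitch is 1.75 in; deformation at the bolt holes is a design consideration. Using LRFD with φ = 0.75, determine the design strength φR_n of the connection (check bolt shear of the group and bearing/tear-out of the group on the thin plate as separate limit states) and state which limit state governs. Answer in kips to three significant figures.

159 kips (bolt shear governs)

Bolt shear: A_b = π·0.5²/4 = 0.1963 in²; R_n = 54 × 0.1963 × 10 × 2 = 212.1 kips → 0.75 × 212.1 = 159 kips.
Bearing (1.2 l_c t F_u ≤ 2.4 d t F_u): upper limit = 2.4·0.5·0.3125·65 = 24.38 kips.
  Edge l_c = 1.25 − 0.5625/2 = 0.9688 → r_n = 23.61 kips; interior l_c = 1.75 − 0.5625 = 1.188 → r_n = 24.38 kips.
  R_n,bearing = 2·23.61 + 8·24.38 = 242.2 kips → 0.75 × 242.2 = 182 kips.
Bolt shear governs: 159 kips.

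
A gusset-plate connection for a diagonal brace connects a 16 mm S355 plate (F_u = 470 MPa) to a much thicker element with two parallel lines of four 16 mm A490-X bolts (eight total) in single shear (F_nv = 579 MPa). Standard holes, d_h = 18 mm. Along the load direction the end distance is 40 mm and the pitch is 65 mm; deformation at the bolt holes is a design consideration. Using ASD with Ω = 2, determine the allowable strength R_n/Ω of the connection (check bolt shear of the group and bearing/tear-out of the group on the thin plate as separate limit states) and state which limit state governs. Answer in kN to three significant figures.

466 kN (bolt shear governs)

Bolt shear: A_b = π·16²/4 = 201.1 mm²; R_n = 579 × 201.1 × 8 × 1 / 1000 = 931.3 kN → 931.3 / 2 = 466 kN.
Bearing (1.2 l_c t F_u ≤ 2.4 d t F_u): upper limit = 2.4·16·16·470 / 1000 = 288.8 kN.
  Edge l_c = 40 − 18/2 = 31 → r_n = 279.7 kN; interior l_c = 65 − 18 = 47 → r_n = 288.8 kN.
  R_n,bearing = 2·279.7 + 6·288.8 = 2292 kN → 2292 / 2 = 1150 kN.
Bolt shear governs: 466 kN.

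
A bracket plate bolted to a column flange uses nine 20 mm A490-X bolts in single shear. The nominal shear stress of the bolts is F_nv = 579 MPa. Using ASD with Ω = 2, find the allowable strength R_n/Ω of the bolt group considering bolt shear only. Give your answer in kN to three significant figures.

A_b = π × 20² / 4 = 314.2 mm².
R_n = F_nv · A_b · n · n_s = 579 × 314.2 × 9 × 1 / 1000 = 1637 kN.
Allowable strength R_n/Ω = 1637 / 2 = 819 kN.

819 kN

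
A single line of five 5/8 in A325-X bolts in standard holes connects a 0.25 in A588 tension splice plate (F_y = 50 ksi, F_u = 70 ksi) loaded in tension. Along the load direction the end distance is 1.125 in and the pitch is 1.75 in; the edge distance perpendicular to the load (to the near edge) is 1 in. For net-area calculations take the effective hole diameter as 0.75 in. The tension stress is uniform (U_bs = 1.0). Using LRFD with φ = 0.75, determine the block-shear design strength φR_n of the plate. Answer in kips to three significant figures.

Shear plane L_v = 1.125 + 4·1.75 = 8.125 in; A_gv = 8.125 × 0.25 = 2.031 in².
A_nv = (8.125 − 4.5·0.75) × 0.25 = 1.188 in².
A_nt = (1 − 0.5·0.75) × 0.25 = 0.1562 in².
0.6 F_u A_nv = 49.88 kips; 0.6 F_y A_gv = 60.94 kips → shear rupture governs the shear term.
R_n = 49.88 + 1.0 × 70 × 0.1562 = 60.81 kips.
Design strength φR_n = 0.75 × 60.81 = 45.6 kips.

45.6 kips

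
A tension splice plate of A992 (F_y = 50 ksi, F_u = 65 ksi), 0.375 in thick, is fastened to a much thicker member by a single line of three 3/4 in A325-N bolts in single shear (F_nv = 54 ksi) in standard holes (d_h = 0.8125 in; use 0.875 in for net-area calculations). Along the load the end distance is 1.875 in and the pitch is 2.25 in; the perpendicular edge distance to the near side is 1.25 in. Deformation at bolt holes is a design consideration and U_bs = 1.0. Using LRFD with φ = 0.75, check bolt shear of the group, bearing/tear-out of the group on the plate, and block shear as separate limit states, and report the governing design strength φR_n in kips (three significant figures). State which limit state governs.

Bolt shear: A_b = π·0.75²/4 = 0.4418 in²; R_n = 54 × 0.4418 × 3 × 1 = 71.57 kips → 0.75 × 71.57 = 53.7 kips.
Bearing: edge l_c = 1.469, r_n = 42.96 kips; interior l_c = 1.438, r_n = 42.05 kips; R_n = 42.96 + 2·42.05 = 127.1 kips → 95.3 kips.
Block shear: A_gv = 2.391, A_nv = 1.57, A_nt = 0.3047 in²; R_n = min(0.6F_uA_nv, 0.6F_yA_gv) + U_bs·F_u·A_nt = 81.05 kips → 60.8 kips.
Bolt shear governs: 53.7 kips.

53.7 kips (bolt shear governs)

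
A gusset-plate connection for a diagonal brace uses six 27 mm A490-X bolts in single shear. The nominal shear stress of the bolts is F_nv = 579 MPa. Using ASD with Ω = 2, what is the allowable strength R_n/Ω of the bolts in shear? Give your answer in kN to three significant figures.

995 kN

A_b = π × 27² / 4 = 572.6 mm².
R_n = F_nv · A_b · n · n_s = 579 × 572.6 × 6 × 1 / 1000 = 1989 kN.
Allowable strength R_n/Ω = 1989 / 2 = 995 kN.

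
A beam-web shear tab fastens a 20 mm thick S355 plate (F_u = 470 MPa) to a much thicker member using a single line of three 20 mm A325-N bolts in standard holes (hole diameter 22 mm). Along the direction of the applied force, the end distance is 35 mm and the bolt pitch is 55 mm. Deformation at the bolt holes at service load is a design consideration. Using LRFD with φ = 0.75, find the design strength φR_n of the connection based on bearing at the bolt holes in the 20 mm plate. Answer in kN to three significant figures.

761 kN

Per bolt r_n = 1.2 l_c t F_u ≤ 2.4 d t F_u; upper limit = 2.4 × 20 × 20 × 470 / 1000 = 451.2 kN.
Edge bolt: l_c = 35 − 22/2 = 24 mm → 1.2 × 24 × 20 × 470 / 1000 = 270.7 → r_n = 270.7 kN.
Interior bolts: l_c = 55 − 22 = 33 mm → 1.2 × 33 × 20 × 470 / 1000 = 372.2 → r_n = 372.2 kN.
R_n = 1 × 270.7 + 2 × 372.2 = 1015 kN.
Design strength φR_n = 0.75 × 1015 = 761 kN.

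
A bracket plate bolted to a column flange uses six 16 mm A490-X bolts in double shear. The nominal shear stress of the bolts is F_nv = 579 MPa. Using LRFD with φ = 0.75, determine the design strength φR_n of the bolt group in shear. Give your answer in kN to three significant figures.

A_b = π × 16² / 4 = 201.1 mm².
R_n = F_nv · A_b · n · n_s = 579 × 201.1 × 6 × 2 / 1000 = 1397 kN.
Design strength φR_n = 0.75 × 1397 = 1050 kN.

1050 kN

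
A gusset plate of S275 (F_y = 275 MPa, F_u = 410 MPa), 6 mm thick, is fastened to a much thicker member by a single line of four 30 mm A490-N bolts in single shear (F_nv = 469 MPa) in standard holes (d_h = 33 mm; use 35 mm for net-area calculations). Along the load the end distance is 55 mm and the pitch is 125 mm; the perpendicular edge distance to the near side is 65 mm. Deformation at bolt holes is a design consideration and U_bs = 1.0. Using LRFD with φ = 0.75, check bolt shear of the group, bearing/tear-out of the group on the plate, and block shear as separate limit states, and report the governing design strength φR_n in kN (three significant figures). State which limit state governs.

407 kN (block shear governs)

Bolt shear: A_b = π·30²/4 = 706.9 mm²; R_n = 469 × 706.9 × 4 × 1 / 1000 = 1326 kN → 0.75 × 1326 = 995 kN.
Bearing: edge l_c = 38.5, r_n = 113.7 kN; interior l_c = 92, r_n = 177.1 kN; R_n = 113.7 + 3·177.1 = 645 kN → 484 kN.
Block shear: A_gv = 2580, A_nv = 1845, A_nt = 285 mm²; R_n = min(0.6F_uA_nv, 0.6F_yA_gv) + U_bs·F_u·A_nt = 542.5 kN → 407 kN.
Block shear governs: 407 kN.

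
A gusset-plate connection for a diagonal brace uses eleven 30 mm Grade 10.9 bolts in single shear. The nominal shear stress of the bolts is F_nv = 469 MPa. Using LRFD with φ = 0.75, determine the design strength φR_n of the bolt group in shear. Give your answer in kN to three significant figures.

2740 kN

A_b = π × 30² / 4 = 706.9 mm².
R_n = F_nv · A_b · n · n_s = 469 × 706.9 × 11 × 1 / 1000 = 3647 kN.
Design strength φR_n = 0.75 × 3647 = 2740 kN.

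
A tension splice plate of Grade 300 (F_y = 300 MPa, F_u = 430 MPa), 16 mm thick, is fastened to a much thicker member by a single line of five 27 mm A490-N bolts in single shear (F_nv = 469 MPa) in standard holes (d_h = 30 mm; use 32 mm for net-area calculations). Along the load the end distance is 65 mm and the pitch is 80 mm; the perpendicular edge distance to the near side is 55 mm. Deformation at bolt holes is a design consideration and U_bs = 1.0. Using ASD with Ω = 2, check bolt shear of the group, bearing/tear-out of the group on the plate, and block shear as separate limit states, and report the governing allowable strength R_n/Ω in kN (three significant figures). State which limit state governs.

Bolt shear: A_b = π·27²/4 = 572.6 mm²; R_n = 469 × 572.6 × 5 × 1 / 1000 = 1343 kN → 1343 / 2 = 671 kN.
Bearing: edge l_c = 50, r_n = 412.8 kN; interior l_c = 50, r_n = 412.8 kN; R_n = 412.8 + 4·412.8 = 2064 kN → 1030 kN.
Block shear: A_gv = 6160, A_nv = 3856, A_nt = 624 mm²; R_n = min(0.6F_uA_nv, 0.6F_yA_gv) + U_bs·F_u·A_nt = 1263 kN → 632 kN.
Block shear governs: 632 kN.

632 kN (block shear governs)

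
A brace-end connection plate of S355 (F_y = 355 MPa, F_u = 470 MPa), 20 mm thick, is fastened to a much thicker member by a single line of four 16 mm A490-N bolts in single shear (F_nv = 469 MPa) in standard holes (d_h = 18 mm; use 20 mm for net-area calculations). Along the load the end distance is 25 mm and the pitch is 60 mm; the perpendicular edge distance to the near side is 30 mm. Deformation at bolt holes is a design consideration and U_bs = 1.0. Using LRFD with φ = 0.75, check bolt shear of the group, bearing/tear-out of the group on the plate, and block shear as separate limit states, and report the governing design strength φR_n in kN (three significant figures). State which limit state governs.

283 kN (bolt shear governs)

Bolt shear: A_b = π·16²/4 = 201.1 mm²; R_n = 469 × 201.1 × 4 × 1 / 1000 = 377.2 kN → 0.75 × 377.2 = 283 kN.
Bearing: edge l_c = 16, r_n = 180.5 kN; interior l_c = 42, r_n = 361 kN; R_n = 180.5 + 3·361 = 1263 kN → 948 kN.
Block shear: A_gv = 4100, A_nv = 2700, A_nt = 400 mm²; R_n = min(0.6F_uA_nv, 0.6F_yA_gv) + U_bs·F_u·A_nt = 949.4 kN → 712 kN.
Bolt shear governs: 283 kN.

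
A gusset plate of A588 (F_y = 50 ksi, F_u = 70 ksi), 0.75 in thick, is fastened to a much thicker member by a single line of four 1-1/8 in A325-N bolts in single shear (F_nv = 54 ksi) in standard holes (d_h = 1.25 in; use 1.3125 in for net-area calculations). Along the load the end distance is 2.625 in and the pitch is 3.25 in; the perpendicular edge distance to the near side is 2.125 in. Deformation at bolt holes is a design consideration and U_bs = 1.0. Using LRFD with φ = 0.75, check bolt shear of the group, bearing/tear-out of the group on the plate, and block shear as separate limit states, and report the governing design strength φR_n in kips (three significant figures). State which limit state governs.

Bolt shear: A_b = π·1.125²/4 = 0.994 in²; R_n = 54 × 0.994 × 4 × 1 = 214.7 kips → 0.75 × 214.7 = 161 kips.
Bearing: edge l_c = 2, r_n = 126 kips; interior l_c = 2, r_n = 126 kips; R_n = 126 + 3·126 = 504 kips → 378 kips.
Block shear: A_gv = 9.281, A_nv = 5.836, A_nt = 1.102 in²; R_n = min(0.6F_uA_nv, 0.6F_yA_gv) + U_bs·F_u·A_nt = 322.2 kips → 242 kips.
Bolt shear governs: 161 kips.

161 kips (bolt shear governs)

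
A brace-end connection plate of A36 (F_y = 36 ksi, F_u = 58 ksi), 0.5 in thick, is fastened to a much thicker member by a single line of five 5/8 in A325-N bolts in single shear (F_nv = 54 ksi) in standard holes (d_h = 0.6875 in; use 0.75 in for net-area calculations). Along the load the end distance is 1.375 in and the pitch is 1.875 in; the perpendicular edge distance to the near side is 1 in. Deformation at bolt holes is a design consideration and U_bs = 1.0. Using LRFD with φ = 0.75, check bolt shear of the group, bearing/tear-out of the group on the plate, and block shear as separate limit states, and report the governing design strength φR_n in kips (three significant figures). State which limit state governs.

62.1 kips (bolt shear governs)

Bolt shear: A_b = π·0.625²/4 = 0.3068 in²; R_n = 54 × 0.3068 × 5 × 1 = 82.83 kips → 0.75 × 82.83 = 62.1 kips.
Bearing: edge l_c = 1.031, r_n = 35.89 kips; interior l_c = 1.188, r_n = 41.33 kips; R_n = 35.89 + 4·41.33 = 201.2 kips → 151 kips.
Block shear: A_gv = 4.438, A_nv = 2.75, A_nt = 0.3125 in²; R_n = min(0.6F_uA_nv, 0.6F_yA_gv) + U_bs·F_u·A_nt = 113.8 kips → 85.4 kips.
Bolt shear governs: 62.1 kips.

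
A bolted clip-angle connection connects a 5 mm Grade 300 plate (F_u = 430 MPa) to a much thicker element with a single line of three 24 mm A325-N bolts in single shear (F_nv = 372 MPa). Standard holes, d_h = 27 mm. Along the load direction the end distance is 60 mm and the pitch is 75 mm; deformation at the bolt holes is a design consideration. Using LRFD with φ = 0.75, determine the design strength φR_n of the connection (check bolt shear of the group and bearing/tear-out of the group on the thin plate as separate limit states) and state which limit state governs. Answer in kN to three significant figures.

276 kN (bearing governs)

Bolt shear: A_b = π·24²/4 = 452.4 mm²; R_n = 372 × 452.4 × 3 × 1 / 1000 = 504.9 kN → 0.75 × 504.9 = 379 kN.
Bearing (1.2 l_c t F_u ≤ 2.4 d t F_u): upper limit = 2.4·24·5·430 / 1000 = 123.8 kN.
  Edge l_c = 60 − 27/2 = 46.5 → r_n = 120 kN; interior l_c = 75 − 27 = 48 → r_n = 123.8 kN.
  R_n,bearing = 1·120 + 2·123.8 = 367.6 kN → 0.75 × 367.6 = 276 kN.
Bearing governs: 276 kN.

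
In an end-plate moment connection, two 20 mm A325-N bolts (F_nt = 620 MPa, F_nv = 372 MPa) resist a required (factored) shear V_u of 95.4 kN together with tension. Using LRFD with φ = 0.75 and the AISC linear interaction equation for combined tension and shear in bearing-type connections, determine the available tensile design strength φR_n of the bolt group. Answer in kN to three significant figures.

221 kN

A_b = π·20²/4 = 314.2 mm²; f_rv = 95.4 × 1000 / (2 × 314.2) = 151.8 MPa.
F'_nt = 1.3 F_nt − (F_nt / φF_nv) f_rv = 1.3·620 − (620/(0.75·372))·151.8 = 468.6 MPa, capped at F_nt → F'_nt = 468.6 MPa.
R_n = F'_nt · A_b · n = 468.6 × 314.2 × 2 / 1000 = 294.4 kN.
Design strength φR_n = 0.75 × 294.4 = 221 kN.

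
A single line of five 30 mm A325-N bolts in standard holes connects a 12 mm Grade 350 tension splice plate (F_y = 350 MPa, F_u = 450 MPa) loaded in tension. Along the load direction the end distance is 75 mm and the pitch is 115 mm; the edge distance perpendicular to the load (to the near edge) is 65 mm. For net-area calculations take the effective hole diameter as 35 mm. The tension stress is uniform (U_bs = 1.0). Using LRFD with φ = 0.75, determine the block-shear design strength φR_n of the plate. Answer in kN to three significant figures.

Shear plane L_v = 75 + 4·115 = 535 mm; A_gv = 535 × 12 = 6420 mm².
A_nv = (535 − 4.5·35) × 12 = 4530 mm².
A_nt = (65 − 0.5·35) × 12 = 570 mm².
0.6 F_u A_nv = 1223 kN; 0.6 F_y A_gv = 1348 kN → shear rupture governs the shear term.
R_n = 1223 + 1.0 × 450 × 570 / 1000 = 1480 kN.
Design strength φR_n = 0.75 × 1480 = 1110 kN.

1110 kN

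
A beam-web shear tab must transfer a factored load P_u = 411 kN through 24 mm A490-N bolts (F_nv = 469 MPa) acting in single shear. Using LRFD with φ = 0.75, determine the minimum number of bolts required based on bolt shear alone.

3 bolts

A_b = π·24²/4 = 452.4 mm².
Per-bolt design strength φR_n = 0.75 × 469 × 452.4 × 1 / 1000 = 159.1 kN.
n ≥ 411 / 159.1 = 2.583 → use 3 bolts.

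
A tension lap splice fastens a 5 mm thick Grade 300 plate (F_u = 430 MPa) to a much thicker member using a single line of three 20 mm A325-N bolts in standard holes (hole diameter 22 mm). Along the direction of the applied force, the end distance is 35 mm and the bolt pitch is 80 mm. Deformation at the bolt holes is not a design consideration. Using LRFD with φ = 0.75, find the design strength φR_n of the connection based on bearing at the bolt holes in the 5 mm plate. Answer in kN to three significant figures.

Per bolt r_n = 1.5 l_c t F_u ≤ 3.0 d t F_u; upper limit = 3.0 × 20 × 5 × 430 / 1000 = 129 kN.
Edge bolt: l_c = 35 − 22/2 = 24 mm → 1.5 × 24 × 5 × 430 / 1000 = 77.4 → r_n = 77.4 kN.
Interior bolts: l_c = 80 − 22 = 58 mm → 1.5 × 58 × 5 × 430 / 1000 = 187.1 → r_n = 129 kN.
R_n = 1 × 77.4 + 2 × 129 = 335.4 kN.
Design strength φR_n = 0.75 × 335.4 = 252 kN.

252 kN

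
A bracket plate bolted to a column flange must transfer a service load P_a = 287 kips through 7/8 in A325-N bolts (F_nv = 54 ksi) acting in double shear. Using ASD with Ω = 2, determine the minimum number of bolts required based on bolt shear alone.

9 bolts

A_b = π·0.875²/4 = 0.6013 in².
Per-bolt allowable strength R_n/Ω = 54 × 0.6013 × 2 / 2 = 32.47 kips.
n ≥ 287 / 32.47 = 8.839 → use 9 bolts.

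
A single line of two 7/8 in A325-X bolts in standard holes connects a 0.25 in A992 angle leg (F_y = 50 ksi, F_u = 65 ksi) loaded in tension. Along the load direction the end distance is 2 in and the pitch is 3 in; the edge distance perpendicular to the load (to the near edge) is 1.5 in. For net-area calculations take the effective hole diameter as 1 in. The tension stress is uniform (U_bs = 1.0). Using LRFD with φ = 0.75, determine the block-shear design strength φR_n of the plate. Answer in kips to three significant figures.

37.8 kips

Shear plane L_v = 2 + 1·3 = 5 in; A_gv = 5 × 0.25 = 1.25 in².
A_nv = (5 − 1.5·1) × 0.25 = 0.875 in².
A_nt = (1.5 − 0.5·1) × 0.25 = 0.25 in².
0.6 F_u A_nv = 34.12 kips; 0.6 F_y A_gv = 37.5 kips → shear rupture governs the shear term.
R_n = 34.12 + 1.0 × 65 × 0.25 = 50.38 kips.
Design strength φR_n = 0.75 × 50.38 = 37.8 kips.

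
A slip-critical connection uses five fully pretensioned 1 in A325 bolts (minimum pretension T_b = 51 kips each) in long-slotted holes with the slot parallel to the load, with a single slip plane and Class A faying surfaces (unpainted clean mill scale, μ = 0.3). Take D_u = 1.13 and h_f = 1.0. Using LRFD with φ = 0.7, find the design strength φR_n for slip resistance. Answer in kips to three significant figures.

60.5 kips

R_n = μ · D_u · h_f · T_b · n_s · n_b = 0.3 × 1.13 × 1.0 × 51 × 1 × 5 = 86.44 kips.
Design strength φR_n = 0.7 × 86.44 = 60.5 kips.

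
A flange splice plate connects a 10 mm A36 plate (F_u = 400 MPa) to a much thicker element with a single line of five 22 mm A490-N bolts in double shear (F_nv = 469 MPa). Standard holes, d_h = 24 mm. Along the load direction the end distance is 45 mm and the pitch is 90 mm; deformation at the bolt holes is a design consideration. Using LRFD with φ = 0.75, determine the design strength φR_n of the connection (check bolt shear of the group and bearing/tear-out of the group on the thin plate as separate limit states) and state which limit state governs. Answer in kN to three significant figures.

Bolt shear: A_b = π·22²/4 = 380.1 mm²; R_n = 469 × 380.1 × 5 × 2 / 1000 = 1783 kN → 0.75 × 1783 = 1340 kN.
Bearing (1.2 l_c t F_u ≤ 2.4 d t F_u): upper limit = 2.4·22·10·400 / 1000 = 211.2 kN.
  Edge l_c = 45 − 24/2 = 33 → r_n = 158.4 kN; interior l_c = 90 − 24 = 66 → r_n = 211.2 kN.
  R_n,bearing = 1·158.4 + 4·211.2 = 1003 kN → 0.75 × 1003 = 752 kN.
Bearing governs: 752 kN.

752 kN (bearing governs)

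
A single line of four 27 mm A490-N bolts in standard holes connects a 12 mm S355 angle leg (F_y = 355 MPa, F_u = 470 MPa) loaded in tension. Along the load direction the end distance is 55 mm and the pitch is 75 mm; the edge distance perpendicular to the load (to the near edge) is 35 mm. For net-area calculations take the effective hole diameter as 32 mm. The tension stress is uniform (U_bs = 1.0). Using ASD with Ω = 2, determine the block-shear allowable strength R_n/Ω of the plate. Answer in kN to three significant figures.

338 kN

Shear plane L_v = 55 + 3·75 = 280 mm; A_gv = 280 × 12 = 3360 mm².
A_nv = (280 − 3.5·32) × 12 = 2016 mm².
A_nt = (35 − 0.5·32) × 12 = 228 mm².
0.6 F_u A_nv = 568.5 kN; 0.6 F_y A_gv = 715.7 kN → shear rupture governs the shear term.
R_n = 568.5 + 1.0 × 470 × 228 / 1000 = 675.7 kN.
Allowable strength R_n/Ω = 675.7 / 2 = 338 kN.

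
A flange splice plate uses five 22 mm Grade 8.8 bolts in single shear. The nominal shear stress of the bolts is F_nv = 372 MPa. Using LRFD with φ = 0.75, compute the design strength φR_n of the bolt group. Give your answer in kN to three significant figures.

A_b = π × 22² / 4 = 380.1 mm².
R_n = F_nv · A_b · n · n_s = 372 × 380.1 × 5 × 1 / 1000 = 707 kN.
Design strength φR_n = 0.75 × 707 = 530 kN.

530 kN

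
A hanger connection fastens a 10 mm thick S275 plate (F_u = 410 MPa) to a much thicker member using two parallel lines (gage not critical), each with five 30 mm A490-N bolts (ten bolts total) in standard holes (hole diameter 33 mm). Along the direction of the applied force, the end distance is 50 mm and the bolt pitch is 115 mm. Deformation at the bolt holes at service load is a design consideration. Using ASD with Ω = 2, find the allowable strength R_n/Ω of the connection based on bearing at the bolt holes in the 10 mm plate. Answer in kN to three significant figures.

Per bolt r_n = 1.2 l_c t F_u ≤ 2.4 d t F_u; upper limit = 2.4 × 30 × 10 × 410 / 1000 = 295.2 kN.
Edge bolt: l_c = 50 − 33/2 = 33.5 mm → 1.2 × 33.5 × 10 × 410 / 1000 = 164.8 → r_n = 164.8 kN.
Interior bolts: l_c = 115 − 33 = 82 mm → 1.2 × 82 × 10 × 410 / 1000 = 403.4 → r_n = 295.2 kN.
R_n = 2 × 164.8 + 8 × 295.2 = 2691 kN.
Allowable strength R_n/Ω = 2691 / 2 = 1350 kN.

1350 kN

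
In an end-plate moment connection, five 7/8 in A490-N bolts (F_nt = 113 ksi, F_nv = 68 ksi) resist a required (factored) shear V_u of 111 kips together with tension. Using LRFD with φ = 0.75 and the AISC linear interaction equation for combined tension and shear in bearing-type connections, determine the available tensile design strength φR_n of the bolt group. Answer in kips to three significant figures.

A_b = π·0.875²/4 = 0.6013 in²; f_rv = 111 / (5 × 0.6013) = 36.92 ksi.
F'_nt = 1.3 F_nt − (F_nt / φF_nv) f_rv = 1.3·113 − (113/(0.75·68))·36.92 = 65.1 ksi, capped at F_nt → F'_nt = 65.1 ksi.
R_n = F'_nt · A_b · n = 65.1 × 0.6013 × 5 = 195.7 kips.
Design strength φR_n = 0.75 × 195.7 = 147 kips.

147 kips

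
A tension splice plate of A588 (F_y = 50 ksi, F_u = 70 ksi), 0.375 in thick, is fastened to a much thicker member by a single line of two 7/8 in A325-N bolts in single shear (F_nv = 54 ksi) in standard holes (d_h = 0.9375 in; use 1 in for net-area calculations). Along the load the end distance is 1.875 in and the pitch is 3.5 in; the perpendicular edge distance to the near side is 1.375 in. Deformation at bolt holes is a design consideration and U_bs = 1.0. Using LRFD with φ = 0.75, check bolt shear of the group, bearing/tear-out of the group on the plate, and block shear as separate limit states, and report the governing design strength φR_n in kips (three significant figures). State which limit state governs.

48.7 kips (bolt shear governs)

Bolt shear: A_b = π·0.875²/4 = 0.6013 in²; R_n = 54 × 0.6013 × 2 × 1 = 64.94 kips → 0.75 × 64.94 = 48.7 kips.
Bearing: edge l_c = 1.406, r_n = 44.3 kips; interior l_c = 2.562, r_n = 55.13 kips; R_n = 44.3 + 1·55.13 = 99.42 kips → 74.6 kips.
Block shear: A_gv = 2.016, A_nv = 1.453, A_nt = 0.3281 in²; R_n = min(0.6F_uA_nv, 0.6F_yA_gv) + U_bs·F_u·A_nt = 83.44 kips → 62.6 kips.
Bolt shear governs: 48.7 kips.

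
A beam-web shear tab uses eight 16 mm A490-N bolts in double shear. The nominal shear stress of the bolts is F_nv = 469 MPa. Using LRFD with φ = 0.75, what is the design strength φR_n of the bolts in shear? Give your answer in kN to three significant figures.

1130 kN

A_b = π × 16² / 4 = 201.1 mm².
R_n = F_nv · A_b · n · n_s = 469 × 201.1 × 8 × 2 / 1000 = 1509 kN.
Design strength φR_n = 0.75 × 1509 = 1130 kN.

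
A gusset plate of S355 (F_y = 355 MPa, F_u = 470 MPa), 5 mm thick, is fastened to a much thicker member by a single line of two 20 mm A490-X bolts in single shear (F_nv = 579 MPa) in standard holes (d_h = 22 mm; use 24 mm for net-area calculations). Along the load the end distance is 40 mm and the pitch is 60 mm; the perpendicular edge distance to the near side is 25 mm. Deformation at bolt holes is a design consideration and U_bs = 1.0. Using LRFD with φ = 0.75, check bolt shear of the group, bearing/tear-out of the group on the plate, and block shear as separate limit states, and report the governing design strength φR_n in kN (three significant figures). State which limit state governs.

90.6 kN (block shear governs)

Bolt shear: A_b = π·20²/4 = 314.2 mm²; R_n = 579 × 314.2 × 2 × 1 / 1000 = 363.8 kN → 0.75 × 363.8 = 273 kN.
Bearing: edge l_c = 29, r_n = 81.78 kN; interior l_c = 38, r_n = 107.2 kN; R_n = 81.78 + 1·107.2 = 188.9 kN → 142 kN.
Block shear: A_gv = 500, A_nv = 320, A_nt = 65 mm²; R_n = min(0.6F_uA_nv, 0.6F_yA_gv) + U_bs·F_u·A_nt = 120.8 kN → 90.6 kN.
Block shear governs: 90.6 kN.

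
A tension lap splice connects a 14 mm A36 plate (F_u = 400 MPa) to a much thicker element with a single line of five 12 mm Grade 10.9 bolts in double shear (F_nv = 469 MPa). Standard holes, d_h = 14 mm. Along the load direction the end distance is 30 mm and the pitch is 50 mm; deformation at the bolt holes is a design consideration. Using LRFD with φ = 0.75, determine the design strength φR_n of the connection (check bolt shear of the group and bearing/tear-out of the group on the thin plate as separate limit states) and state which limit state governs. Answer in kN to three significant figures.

398 kN (bolt shear governs)

Bolt shear: A_b = π·12²/4 = 113.1 mm²; R_n = 469 × 113.1 × 5 × 2 / 1000 = 530.4 kN → 0.75 × 530.4 = 398 kN.
Bearing (1.2 l_c t F_u ≤ 2.4 d t F_u): upper limit = 2.4·12·14·400 / 1000 = 161.3 kN.
  Edge l_c = 30 − 14/2 = 23 → r_n = 154.6 kN; interior l_c = 50 − 14 = 36 → r_n = 161.3 kN.
  R_n,bearing = 1·154.6 + 4·161.3 = 799.7 kN → 0.75 × 799.7 = 600 kN.
Bolt shear governs: 398 kN.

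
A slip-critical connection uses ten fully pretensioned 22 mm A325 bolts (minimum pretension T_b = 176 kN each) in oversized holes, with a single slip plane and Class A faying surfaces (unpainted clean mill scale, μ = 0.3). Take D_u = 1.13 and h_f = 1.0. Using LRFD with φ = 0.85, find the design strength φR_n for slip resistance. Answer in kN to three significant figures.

R_n = μ · D_u · h_f · T_b · n_s · n_b = 0.3 × 1.13 × 1.0 × 176 × 1 × 10 = 596.6 kN.
Design strength φR_n = 0.85 × 596.6 = 507 kN.

507 kN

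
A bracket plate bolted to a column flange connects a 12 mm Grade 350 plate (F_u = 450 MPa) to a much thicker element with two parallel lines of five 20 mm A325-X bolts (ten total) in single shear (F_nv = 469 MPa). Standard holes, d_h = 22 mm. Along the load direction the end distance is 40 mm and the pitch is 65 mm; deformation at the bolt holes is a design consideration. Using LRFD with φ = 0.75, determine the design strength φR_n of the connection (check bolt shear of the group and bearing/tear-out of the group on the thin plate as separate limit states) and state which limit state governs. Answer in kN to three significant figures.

Bolt shear: A_b = π·20²/4 = 314.2 mm²; R_n = 469 × 314.2 × 10 × 1 / 1000 = 1473 kN → 0.75 × 1473 = 1110 kN.
Bearing (1.2 l_c t F_u ≤ 2.4 d t F_u): upper limit = 2.4·20·12·450 / 1000 = 259.2 kN.
  Edge l_c = 40 − 22/2 = 29 → r_n = 187.9 kN; interior l_c = 65 − 22 = 43 → r_n = 259.2 kN.
  R_n,bearing = 2·187.9 + 8·259.2 = 2449 kN → 0.75 × 2449 = 1840 kN.
Bolt shear governs: 1110 kN.

1110 kN (bolt shear governs)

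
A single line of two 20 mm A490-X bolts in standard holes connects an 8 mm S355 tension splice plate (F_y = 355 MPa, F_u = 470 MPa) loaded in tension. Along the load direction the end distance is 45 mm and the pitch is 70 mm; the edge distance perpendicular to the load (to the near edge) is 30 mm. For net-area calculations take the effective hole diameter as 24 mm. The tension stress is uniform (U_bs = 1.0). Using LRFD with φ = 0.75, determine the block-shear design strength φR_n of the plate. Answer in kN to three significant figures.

184 kN

Shear plane L_v = 45 + 1·70 = 115 mm; A_gv = 115 × 8 = 920 mm².
A_nv = (115 − 1.5·24) × 8 = 632 mm².
A_nt = (30 − 0.5·24) × 8 = 144 mm².
0.6 F_u A_nv = 178.2 kN; 0.6 F_y A_gv = 196 kN → shear rupture governs the shear term.
R_n = 178.2 + 1.0 × 470 × 144 / 1000 = 245.9 kN.
Design strength φR_n = 0.75 × 245.9 = 184 kN.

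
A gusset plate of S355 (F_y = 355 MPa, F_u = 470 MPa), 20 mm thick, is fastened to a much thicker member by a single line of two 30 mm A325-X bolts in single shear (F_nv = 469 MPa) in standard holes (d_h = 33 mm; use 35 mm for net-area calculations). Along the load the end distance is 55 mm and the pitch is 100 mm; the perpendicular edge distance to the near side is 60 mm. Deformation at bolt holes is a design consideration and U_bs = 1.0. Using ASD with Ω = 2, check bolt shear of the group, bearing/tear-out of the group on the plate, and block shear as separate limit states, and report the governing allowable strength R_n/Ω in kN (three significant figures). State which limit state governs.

Bolt shear: A_b = π·30²/4 = 706.9 mm²; R_n = 469 × 706.9 × 2 × 1 / 1000 = 663 kN → 663 / 2 = 332 kN.
Bearing: edge l_c = 38.5, r_n = 434.3 kN; interior l_c = 67, r_n = 676.8 kN; R_n = 434.3 + 1·676.8 = 1111 kN → 556 kN.
Block shear: A_gv = 3100, A_nv = 2050, A_nt = 850 mm²; R_n = min(0.6F_uA_nv, 0.6F_yA_gv) + U_bs·F_u·A_nt = 977.6 kN → 489 kN.
Bolt shear governs: 332 kN.

332 kN (bolt shear governs)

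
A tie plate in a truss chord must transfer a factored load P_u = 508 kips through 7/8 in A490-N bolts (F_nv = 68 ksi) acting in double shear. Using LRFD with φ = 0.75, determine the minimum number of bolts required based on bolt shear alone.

9 bolts

A_b = π·0.875²/4 = 0.6013 in².
Per-bolt design strength φR_n = 0.75 × 68 × 0.6013 × 2 = 61.33 kips.
n ≥ 508 / 61.33 = 8.282 → use 9 bolts.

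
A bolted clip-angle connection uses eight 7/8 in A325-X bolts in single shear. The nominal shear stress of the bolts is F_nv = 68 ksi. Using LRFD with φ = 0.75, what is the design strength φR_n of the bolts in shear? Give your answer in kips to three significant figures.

245 kips

A_b = π × 0.875² / 4 = 0.6013 in².
R_n = F_nv · A_b · n · n_s = 68 × 0.6013 × 8 × 1 = 327.1 kips.
Design strength φR_n = 0.75 × 327.1 = 245 kips.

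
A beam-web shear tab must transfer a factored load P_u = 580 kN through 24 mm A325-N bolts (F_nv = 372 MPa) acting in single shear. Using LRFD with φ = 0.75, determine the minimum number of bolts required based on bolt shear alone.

5 bolts

A_b = π·24²/4 = 452.4 mm².
Per-bolt design strength φR_n = 0.75 × 372 × 452.4 × 1 / 1000 = 126.2 kN.
n ≥ 580 / 126.2 = 4.595 → use 5 bolts.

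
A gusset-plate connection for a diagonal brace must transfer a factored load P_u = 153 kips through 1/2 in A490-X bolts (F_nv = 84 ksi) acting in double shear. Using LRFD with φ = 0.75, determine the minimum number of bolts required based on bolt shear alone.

7 bolts

A_b = π·0.5²/4 = 0.1963 in².
Per-bolt design strength φR_n = 0.75 × 84 × 0.1963 × 2 = 24.74 kips.
n ≥ 153 / 24.74 = 6.184 → use 7 bolts.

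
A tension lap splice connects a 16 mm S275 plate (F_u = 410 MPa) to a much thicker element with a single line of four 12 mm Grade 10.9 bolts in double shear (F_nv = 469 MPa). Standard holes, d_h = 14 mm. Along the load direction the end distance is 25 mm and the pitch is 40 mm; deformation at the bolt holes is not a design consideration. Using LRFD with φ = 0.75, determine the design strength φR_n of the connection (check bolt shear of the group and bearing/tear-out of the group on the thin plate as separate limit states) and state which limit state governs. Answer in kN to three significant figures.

318 kN (bolt shear governs)

Bolt shear: A_b = π·12²/4 = 113.1 mm²; R_n = 469 × 113.1 × 4 × 2 / 1000 = 424.3 kN → 0.75 × 424.3 = 318 kN.
Bearing (1.5 l_c t F_u ≤ 3.0 d t F_u): upper limit = 3.0·12·16·410 / 1000 = 236.2 kN.
  Edge l_c = 25 − 14/2 = 18 → r_n = 177.1 kN; interior l_c = 40 − 14 = 26 → r_n = 236.2 kN.
  R_n,bearing = 1·177.1 + 3·236.2 = 885.6 kN → 0.75 × 885.6 = 664 kN.
Bolt shear governs: 318 kN.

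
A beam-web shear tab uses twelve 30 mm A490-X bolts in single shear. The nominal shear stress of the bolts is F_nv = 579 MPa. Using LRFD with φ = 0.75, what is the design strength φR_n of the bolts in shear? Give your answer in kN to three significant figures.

3680 kN

A_b = π × 30² / 4 = 706.9 mm².
R_n = F_nv · A_b · n · n_s = 579 × 706.9 × 12 × 1 / 1000 = 4911 kN.
Design strength φR_n = 0.75 × 4911 = 3680 kN.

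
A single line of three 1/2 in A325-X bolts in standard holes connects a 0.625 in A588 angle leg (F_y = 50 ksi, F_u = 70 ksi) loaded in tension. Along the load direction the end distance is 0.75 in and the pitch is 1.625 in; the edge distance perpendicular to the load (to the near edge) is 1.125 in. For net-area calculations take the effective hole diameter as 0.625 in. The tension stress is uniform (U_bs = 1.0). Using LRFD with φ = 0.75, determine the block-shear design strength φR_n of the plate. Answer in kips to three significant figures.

Shear plane L_v = 0.75 + 2·1.625 = 4 in; A_gv = 4 × 0.625 = 2.5 in².
A_nv = (4 − 2.5·0.625) × 0.625 = 1.523 in².
A_nt = (1.125 − 0.5·0.625) × 0.625 = 0.5078 in².
0.6 F_u A_nv = 63.98 kips; 0.6 F_y A_gv = 75 kips → shear rupture governs the shear term.
R_n = 63.98 + 1.0 × 70 × 0.5078 = 99.53 kips.
Design strength φR_n = 0.75 × 99.53 = 74.6 kips.

74.6 kips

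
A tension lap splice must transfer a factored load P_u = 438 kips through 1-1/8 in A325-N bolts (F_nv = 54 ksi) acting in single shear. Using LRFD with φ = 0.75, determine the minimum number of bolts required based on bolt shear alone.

A_b = π·1.125²/4 = 0.994 in².
Per-bolt design strength φR_n = 0.75 × 54 × 0.994 × 1 = 40.26 kips.
n ≥ 438 / 40.26 = 10.88 → use 11 bolts.

11 bolts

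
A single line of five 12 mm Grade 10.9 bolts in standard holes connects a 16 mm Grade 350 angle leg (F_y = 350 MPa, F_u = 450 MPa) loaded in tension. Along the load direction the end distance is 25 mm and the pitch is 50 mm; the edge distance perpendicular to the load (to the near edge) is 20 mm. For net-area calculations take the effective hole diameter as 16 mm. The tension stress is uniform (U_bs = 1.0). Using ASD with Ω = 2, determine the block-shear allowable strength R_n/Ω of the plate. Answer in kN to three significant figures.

374 kN

Shear plane L_v = 25 + 4·50 = 225 mm; A_gv = 225 × 16 = 3600 mm².
A_nv = (225 − 4.5·16) × 16 = 2448 mm².
A_nt = (20 − 0.5·16) × 16 = 192 mm².
0.6 F_u A_nv = 661 kN; 0.6 F_y A_gv = 756 kN → shear rupture governs the shear term.
R_n = 661 + 1.0 × 450 × 192 / 1000 = 747.4 kN.
Allowable strength R_n/Ω = 747.4 / 2 = 374 kN.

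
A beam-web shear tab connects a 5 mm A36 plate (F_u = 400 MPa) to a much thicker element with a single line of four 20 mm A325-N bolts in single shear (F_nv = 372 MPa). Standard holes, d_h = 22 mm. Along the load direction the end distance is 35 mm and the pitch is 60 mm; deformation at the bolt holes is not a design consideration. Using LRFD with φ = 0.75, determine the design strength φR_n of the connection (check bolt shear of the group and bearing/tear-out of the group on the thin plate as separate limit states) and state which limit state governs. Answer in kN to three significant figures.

Bolt shear: A_b = π·20²/4 = 314.2 mm²; R_n = 372 × 314.2 × 4 × 1 / 1000 = 467.5 kN → 0.75 × 467.5 = 351 kN.
Bearing (1.5 l_c t F_u ≤ 3.0 d t F_u): upper limit = 3.0·20·5·400 / 1000 = 120 kN.
  Edge l_c = 35 − 22/2 = 24 → r_n = 72 kN; interior l_c = 60 − 22 = 38 → r_n = 114 kN.
  R_n,bearing = 1·72 + 3·114 = 414 kN → 0.75 × 414 = 310 kN.
Bearing governs: 310 kN.

310 kN (bearing governs)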